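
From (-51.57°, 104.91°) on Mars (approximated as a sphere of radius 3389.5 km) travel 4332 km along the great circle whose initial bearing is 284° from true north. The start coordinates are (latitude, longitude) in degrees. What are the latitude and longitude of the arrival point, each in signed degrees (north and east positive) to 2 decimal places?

-4.71°, 36.14°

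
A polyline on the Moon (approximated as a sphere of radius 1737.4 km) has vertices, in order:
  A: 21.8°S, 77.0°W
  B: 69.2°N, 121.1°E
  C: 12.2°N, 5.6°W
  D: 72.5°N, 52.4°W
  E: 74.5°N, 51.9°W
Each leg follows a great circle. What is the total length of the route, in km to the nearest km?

Leg A→B: central angle 2.2924 rad, distance 3982.7 km.
Leg B→C: central angle 1.5807 rad, distance 2746.3 km.
Leg C→D: central angle 1.1563 rad, distance 2008.9 km.
Leg D→E: central angle 0.0350 rad, distance 60.8 km.
Total: 3982.7 + 2746.3 + 2008.9 + 60.8 ≈ 8799 km.

8799 km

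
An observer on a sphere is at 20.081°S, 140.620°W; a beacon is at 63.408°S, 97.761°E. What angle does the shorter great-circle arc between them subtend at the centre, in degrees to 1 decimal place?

85.0°

Let φ₁ = -0.3505 rad, φ₂ = -1.1067 rad, and Δλ = -2.1227 rad.
Haversine: a = sin²(Δφ/2) + cos φ₁ cos φ₂ sin²(Δλ/2) = 0.1363 + (0.9392)(0.4476)(0.7621) = 0.45669.
Central angle c = 2·arcsin(√a) = 1.48407 rad.
So the angular separation is 85.0°.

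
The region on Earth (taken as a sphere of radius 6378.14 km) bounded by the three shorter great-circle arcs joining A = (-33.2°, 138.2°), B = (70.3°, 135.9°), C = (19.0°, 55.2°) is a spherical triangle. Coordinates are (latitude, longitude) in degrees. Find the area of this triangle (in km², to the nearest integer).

58293426 km²

Side lengths (central angles): a = 1.2046, b = 1.6527, c = 1.8066 rad; semiperimeter s = 2.3320.
By l'Huilier's theorem, tan(E/4) = √[tan(s/2) tan((s−a)/2) tan((s−b)/2) tan((s−c)/2)], giving spherical excess E = 1.4330 rad.
Area = E·R² = 1.4330 × (6378.14)² ≈ 58293426 km².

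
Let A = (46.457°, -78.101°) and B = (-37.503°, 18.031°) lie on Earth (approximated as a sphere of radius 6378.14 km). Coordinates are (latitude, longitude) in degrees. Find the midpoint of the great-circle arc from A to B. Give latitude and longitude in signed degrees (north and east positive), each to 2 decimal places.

6.66°, -25.55°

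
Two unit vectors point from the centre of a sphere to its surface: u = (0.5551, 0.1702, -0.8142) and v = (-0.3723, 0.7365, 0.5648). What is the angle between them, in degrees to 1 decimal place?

u·v = -0.5412; |u| = 1.0000, |v| = 1.0000.
cos θ = (u·v)/(|u||v|) = -0.5412, so θ = 122.8°.

122.8°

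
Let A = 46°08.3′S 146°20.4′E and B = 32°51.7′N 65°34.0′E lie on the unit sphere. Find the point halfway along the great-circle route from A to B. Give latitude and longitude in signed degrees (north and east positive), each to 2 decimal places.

Central angle δ = 1.8733 rad. Interpolating on the sphere with fraction f = 0.5:
P = [sin((1−f)δ)·A + sin(fδ)·B] / sin δ = 0.8439·A + 0.8439·B in Cartesian coordinates,
giving P = (-0.1935, 0.9695, -0.1506), i.e. latitude -8.66°, longitude 101.29°.

-8.66°, 101.29°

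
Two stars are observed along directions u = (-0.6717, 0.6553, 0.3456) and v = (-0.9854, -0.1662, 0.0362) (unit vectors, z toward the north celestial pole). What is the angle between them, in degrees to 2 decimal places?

u·v = 0.5655; |u| = 1.0000, |v| = 1.0000.
cos θ = (u·v)/(|u||v|) = 0.5655, so θ = 55.56°.

55.56°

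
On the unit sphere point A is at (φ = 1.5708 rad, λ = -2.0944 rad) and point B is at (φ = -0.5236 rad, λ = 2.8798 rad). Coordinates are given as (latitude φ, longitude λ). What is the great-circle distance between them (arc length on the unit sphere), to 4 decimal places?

2.0944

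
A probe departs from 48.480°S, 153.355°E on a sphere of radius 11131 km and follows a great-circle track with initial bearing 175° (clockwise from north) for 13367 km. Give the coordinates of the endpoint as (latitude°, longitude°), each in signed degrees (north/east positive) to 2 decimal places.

Angular distance δ = d/R = 13367/11131 = 1.20088 rad; initial bearing θ = 3.0543 rad.
sin φ₂ = sin φ₁ cos δ + cos φ₁ sin δ cos θ = (-0.7487)(0.3615) + (0.6629)(0.9324)(-0.9962) = -0.8864, so φ₂ = -62.42°.
Δλ = atan2(sin θ sin δ cos φ₁, cos δ − sin φ₁ sin φ₂) = atan2(0.0539, -0.3021) = 169.891°.
λ₂ = 153.355° + 169.891° = 323.25° → -36.75° after wrapping to (−180°, 180°].

-62.42°, -36.75°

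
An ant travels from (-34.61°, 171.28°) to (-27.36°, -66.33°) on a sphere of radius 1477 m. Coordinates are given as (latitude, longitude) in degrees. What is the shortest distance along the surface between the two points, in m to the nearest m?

Let φ₁ = -0.6041 rad, φ₂ = -0.4775 rad, and Δλ = 2.1361 rad.
cos c = sin φ₁ sin φ₂ + cos φ₁ cos φ₂ cos Δλ = (-0.5680)(-0.4596) + (0.8230)(0.8881)(-0.5357) = -0.13053,
so c = arccos(-0.13053) = 1.70170 rad.
Distance = R·c = 1477 × 1.7017 ≈ 2513 m.

2513 m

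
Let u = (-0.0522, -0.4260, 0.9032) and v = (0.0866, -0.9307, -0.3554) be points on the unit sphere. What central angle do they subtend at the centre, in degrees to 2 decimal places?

85.93°

u·v = 0.0710; |u| = 1.0000, |v| = 1.0000.
cos θ = (u·v)/(|u||v|) = 0.0710, so θ = 85.93°.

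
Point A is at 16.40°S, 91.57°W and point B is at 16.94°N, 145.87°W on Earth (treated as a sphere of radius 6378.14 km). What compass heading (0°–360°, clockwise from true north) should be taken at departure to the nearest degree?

With φ₁ = -0.2862, φ₂ = 0.2957, Δλ = -0.9477 rad, the forward-azimuth formula gives
θ = atan2( sin Δλ cos φ₂ , cos φ₁ sin φ₂ − sin φ₁ cos φ₂ cos Δλ ) = atan2(-0.7768, 0.4371) = -60.63°.
Adding 360° brings this into [0°, 360°): 299°.

299°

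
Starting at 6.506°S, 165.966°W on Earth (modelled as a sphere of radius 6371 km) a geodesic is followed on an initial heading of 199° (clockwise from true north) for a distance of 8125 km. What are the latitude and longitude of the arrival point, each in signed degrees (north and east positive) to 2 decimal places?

-68.70°, 134.99°

Angular distance δ = d/R = 8125/6371 = 1.27531 rad; initial bearing θ = 3.4732 rad.
sin φ₂ = sin φ₁ cos δ + cos φ₁ sin δ cos θ = (-0.1133)(0.2912) + (0.9936)(0.9567)(-0.9455) = -0.9317, so φ₂ = -68.70°.
Δλ = atan2(sin θ sin δ cos φ₁, cos δ − sin φ₁ sin φ₂) = atan2(-0.3095, 0.1856) = -59.041°.
λ₂ = -165.966° − 59.041° = -225.01° → 134.99° after wrapping to (−180°, 180°].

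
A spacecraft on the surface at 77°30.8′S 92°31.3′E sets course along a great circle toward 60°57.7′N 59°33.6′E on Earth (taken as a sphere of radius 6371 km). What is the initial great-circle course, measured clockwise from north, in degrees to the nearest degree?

Δλ = -32.962° = -0.5753 rad.
y = sin Δλ · cos φ₂ = (-0.5441)(0.4854) = -0.2641
x = cos φ₁ sin φ₂ − sin φ₁ cos φ₂ cos Δλ = (0.2162)(0.8743) − (-0.9763)(0.4854)(0.8390) = 0.5867
θ = atan2(y, x) = -24.24°; adding 360° gives 336°.

336°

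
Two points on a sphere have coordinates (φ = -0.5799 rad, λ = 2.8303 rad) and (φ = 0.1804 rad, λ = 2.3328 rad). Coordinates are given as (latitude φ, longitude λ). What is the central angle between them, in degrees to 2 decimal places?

With latitudes φ₁ = -33.226°, φ₂ = 10.336° and longitude difference Δλ = -28.505°:
cos c = sin φ₁ sin φ₂ + cos φ₁ cos φ₂ cos Δλ = (-0.5479)(0.1794) + (0.8365)(0.9838)(0.8788) = 0.62487,
so c = arccos(0.62487) = 0.89583 rad.
So the angular separation is 51.33°.

51.33°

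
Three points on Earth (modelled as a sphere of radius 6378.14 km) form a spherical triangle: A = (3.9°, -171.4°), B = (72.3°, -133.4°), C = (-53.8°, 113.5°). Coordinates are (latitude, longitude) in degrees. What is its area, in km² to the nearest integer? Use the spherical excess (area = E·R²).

Side lengths (central angles): a = 2.5666, b = 1.4740, c = 1.2621 rad; semiperimeter s = 2.6514.
By l'Huilier's theorem, tan(E/4) = √[tan(s/2) tan((s−a)/2) tan((s−b)/2) tan((s−c)/2)], giving spherical excess E = 1.1917 rad.
Area = E·R² = 1.1917 × (6378.14)² ≈ 48477447 km².

48477447 km²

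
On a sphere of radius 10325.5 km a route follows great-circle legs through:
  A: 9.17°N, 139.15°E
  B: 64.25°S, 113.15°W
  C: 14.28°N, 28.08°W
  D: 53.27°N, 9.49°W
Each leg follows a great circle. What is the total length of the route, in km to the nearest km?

Leg A→B: central angle 1.8483 rad, distance 19084.4 km.
Leg B→C: central angle 1.7579 rad, distance 18150.9 km.
Leg C→D: central angle 0.7272 rad, distance 7509.1 km.
Total: 19084.4 + 18150.9 + 7509.1 ≈ 44744 km.

44744 km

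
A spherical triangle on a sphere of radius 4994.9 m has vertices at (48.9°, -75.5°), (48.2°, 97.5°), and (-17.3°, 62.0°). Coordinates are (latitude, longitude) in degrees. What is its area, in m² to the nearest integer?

Side lengths (central angles): a = 1.2699, b = 2.3279, c = 1.4436 rad; semiperimeter s = 2.5207.
By l'Huilier's theorem, tan(E/4) = √[tan(s/2) tan((s−a)/2) tan((s−b)/2) tan((s−c)/2)], giving spherical excess E = 1.3843 rad.
Area = E·R² = 1.3843 × (4994.9)² ≈ 34536291 m².

34536291 m²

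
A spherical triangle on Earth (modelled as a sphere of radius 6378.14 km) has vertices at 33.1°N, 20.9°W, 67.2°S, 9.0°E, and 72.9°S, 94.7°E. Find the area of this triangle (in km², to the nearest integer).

Side lengths (central angles): a = 0.4742, b = 2.2503, c = 1.7947 rad; semiperimeter s = 2.2596.
By l'Huilier's theorem, tan(E/4) = √[tan(s/2) tan((s−a)/2) tan((s−b)/2) tan((s−c)/2)], giving spherical excess E = 0.2150 rad.
Area = E·R² = 0.2150 × (6378.14)² ≈ 8747404 km².

8747404 km²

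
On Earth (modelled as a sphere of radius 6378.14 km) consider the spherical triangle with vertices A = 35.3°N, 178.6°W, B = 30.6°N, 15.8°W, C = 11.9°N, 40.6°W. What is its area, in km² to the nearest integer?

32733695 km²

Side lengths (central angles): a = 0.5165, b = 2.0650, c = 1.9573 rad; semiperimeter s = 2.2694.
By l'Huilier's theorem, tan(E/4) = √[tan(s/2) tan((s−a)/2) tan((s−b)/2) tan((s−c)/2)], giving spherical excess E = 0.8046 rad.
Area = E·R² = 0.8046 × (6378.14)² ≈ 32733695 km².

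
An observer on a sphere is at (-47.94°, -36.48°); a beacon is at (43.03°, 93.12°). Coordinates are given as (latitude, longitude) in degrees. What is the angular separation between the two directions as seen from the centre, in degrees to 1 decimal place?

145.0°

In radians: φ₁ = -0.8367, φ₂ = 0.7510, Δλ = 129.600° = 2.2619 rad.
cos c = sin φ₁ sin φ₂ + cos φ₁ cos φ₂ cos Δλ = (-0.7424)(0.6824) + (0.6699)(0.7310)(-0.6374) = -0.81878,
so c = arccos(-0.81878) = 2.53007 rad.
So the angular separation is 145.0°.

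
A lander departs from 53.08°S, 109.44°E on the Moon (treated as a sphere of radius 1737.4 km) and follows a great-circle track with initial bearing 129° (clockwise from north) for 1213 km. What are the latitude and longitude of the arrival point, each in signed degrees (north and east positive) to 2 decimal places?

-58.81°, -175.87°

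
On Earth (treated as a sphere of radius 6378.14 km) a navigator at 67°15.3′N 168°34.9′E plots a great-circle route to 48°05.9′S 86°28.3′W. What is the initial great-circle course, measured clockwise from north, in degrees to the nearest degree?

Δλ = 104.947° = 1.8317 rad.
y = sin Δλ · cos φ₂ = (0.9662)(0.6679) = 0.6453
x = cos φ₁ sin φ₂ − sin φ₁ cos φ₂ cos Δλ = (0.3866)(-0.7443) − (0.9222)(0.6679)(-0.2579) = -0.1289
θ = atan2(y, x) = 101.30°, so the bearing is 101°.

101°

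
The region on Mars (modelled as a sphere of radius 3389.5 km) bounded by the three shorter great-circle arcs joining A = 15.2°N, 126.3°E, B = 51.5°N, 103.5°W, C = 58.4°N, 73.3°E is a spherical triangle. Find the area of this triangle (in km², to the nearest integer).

Side lengths (central angles): a = 1.2229, b = 1.0150, c = 1.7544 rad; semiperimeter s = 1.9962.
By l'Huilier's theorem, tan(E/4) = √[tan(s/2) tan((s−a)/2) tan((s−b)/2) tan((s−c)/2)], giving spherical excess E = 0.7988 rad.
Area = E·R² = 0.7988 × (3389.5)² ≈ 9177262 km².

9177262 km²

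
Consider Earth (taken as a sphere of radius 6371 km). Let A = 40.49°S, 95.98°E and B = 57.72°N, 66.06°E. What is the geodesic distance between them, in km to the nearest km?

11270 km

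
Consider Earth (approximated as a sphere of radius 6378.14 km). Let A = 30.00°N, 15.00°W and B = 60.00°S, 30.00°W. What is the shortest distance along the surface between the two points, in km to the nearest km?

In radians: φ₁ = 0.5236, φ₂ = -1.0472, Δλ = -15.000° = -0.2618 rad.
cos c = sin φ₁ sin φ₂ + cos φ₁ cos φ₂ cos Δλ = (0.5000)(-0.8660) + (0.8660)(0.5000)(0.9659) = -0.01475,
so c = arccos(-0.01475) = 1.58555 rad.
Distance = R·c = 6378.14 × 1.5856 ≈ 10113 km.

10113 km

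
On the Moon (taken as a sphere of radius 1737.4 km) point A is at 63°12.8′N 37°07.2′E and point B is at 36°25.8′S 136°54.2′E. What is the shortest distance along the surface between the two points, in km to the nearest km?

With latitudes φ₁ = 63.213°, φ₂ = -36.430° and longitude difference Δλ = 99.783°:
cos c = sin φ₁ sin φ₂ + cos φ₁ cos φ₂ cos Δλ = (0.8927)(-0.5938) + (0.4507)(0.8046)(-0.1699) = -0.59173,
so c = arccos(-0.59173) = 2.20400 rad.
Distance = R·c = 1737.4 × 2.2040 ≈ 3829 km.

3829 km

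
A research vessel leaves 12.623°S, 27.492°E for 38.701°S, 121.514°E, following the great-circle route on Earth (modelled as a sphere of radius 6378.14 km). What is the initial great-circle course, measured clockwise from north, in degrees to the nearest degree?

With φ₁ = -0.2203, φ₂ = -0.6755, Δλ = 1.6410 rad, the forward-azimuth formula gives
θ = atan2( sin Δλ cos φ₂ , cos φ₁ sin φ₂ − sin φ₁ cos φ₂ cos Δλ ) = atan2(0.7785, -0.6221) = 128.63°.
So the initial bearing is 129°.

129°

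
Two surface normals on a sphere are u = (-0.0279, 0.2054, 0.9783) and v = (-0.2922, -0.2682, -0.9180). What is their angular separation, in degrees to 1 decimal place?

160.9°

u·v = -0.9450; |u| = 1.0000, |v| = 1.0000.
cos θ = (u·v)/(|u||v|) = -0.9450, so θ = 160.9°.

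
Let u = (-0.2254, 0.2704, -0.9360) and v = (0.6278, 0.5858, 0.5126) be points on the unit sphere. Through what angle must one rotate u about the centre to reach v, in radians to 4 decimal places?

u·v = -0.4629; |u| = 1.0000, |v| = 1.0000.
cos θ = (u·v)/(|u||v|) = -0.4629, so θ = 2.0520 rad.

2.0520 rad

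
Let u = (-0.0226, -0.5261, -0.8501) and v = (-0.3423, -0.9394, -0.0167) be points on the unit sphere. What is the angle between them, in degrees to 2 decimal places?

58.92°

u·v = 0.5162; |u| = 1.0000, |v| = 1.0000.
cos θ = (u·v)/(|u||v|) = 0.5162, so θ = 58.92°.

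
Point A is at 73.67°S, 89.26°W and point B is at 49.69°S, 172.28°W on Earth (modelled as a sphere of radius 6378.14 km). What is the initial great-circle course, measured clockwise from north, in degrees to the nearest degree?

258°

With φ₁ = -1.2858, φ₂ = -0.8673, Δλ = -1.4490 rad, the forward-azimuth formula gives
θ = atan2( sin Δλ cos φ₂ , cos φ₁ sin φ₂ − sin φ₁ cos φ₂ cos Δλ ) = atan2(-0.6421, -0.1390) = -102.21°.
Adding 360° brings this into [0°, 360°): 258°.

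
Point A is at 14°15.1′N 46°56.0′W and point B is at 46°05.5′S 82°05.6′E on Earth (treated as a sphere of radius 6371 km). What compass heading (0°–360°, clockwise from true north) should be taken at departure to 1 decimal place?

137.6°

Δλ = 129.027° = 2.2519 rad.
y = sin Δλ · cos φ₂ = (0.7769)(0.6935) = 0.5388
x = cos φ₁ sin φ₂ − sin φ₁ cos φ₂ cos Δλ = (0.9692)(-0.7205) − (0.2462)(0.6935)(-0.6297) = -0.5908
θ = atan2(y, x) = 137.64°, so the bearing is 137.6°.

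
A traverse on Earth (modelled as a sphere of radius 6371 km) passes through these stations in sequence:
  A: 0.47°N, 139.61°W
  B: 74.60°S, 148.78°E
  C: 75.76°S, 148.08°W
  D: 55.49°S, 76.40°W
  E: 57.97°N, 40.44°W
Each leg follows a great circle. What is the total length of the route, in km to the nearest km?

27883 km

Leg A→B: central angle 1.4949 rad, distance 9523.7 km.
Leg B→C: central angle 0.2692 rad, distance 1715.0 km.
Leg C→D: central angle 0.5689 rad, distance 3624.2 km.
Leg D→E: central angle 2.0436 rad, distance 13019.7 km.
Total: 9523.7 + 1715.0 + 3624.2 + 13019.7 ≈ 27883 km.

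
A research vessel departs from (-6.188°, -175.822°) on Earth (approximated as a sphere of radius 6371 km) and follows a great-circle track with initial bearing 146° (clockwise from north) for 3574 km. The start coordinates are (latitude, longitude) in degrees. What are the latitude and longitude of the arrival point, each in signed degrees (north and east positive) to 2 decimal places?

-31.99°, -155.29°

Angular distance δ = d/R = 3574/6371 = 0.56098 rad; initial bearing θ = 2.5482 rad.
sin φ₂ = sin φ₁ cos δ + cos φ₁ sin δ cos θ = (-0.1078)(0.8467) + (0.9942)(0.5320)(-0.8290) = -0.5298, so φ₂ = -31.99°.
Δλ = atan2(sin θ sin δ cos φ₁, cos δ − sin φ₁ sin φ₂) = atan2(0.2958, 0.7896) = 20.534°.
λ₂ = -175.822° + 20.534° = -155.29°.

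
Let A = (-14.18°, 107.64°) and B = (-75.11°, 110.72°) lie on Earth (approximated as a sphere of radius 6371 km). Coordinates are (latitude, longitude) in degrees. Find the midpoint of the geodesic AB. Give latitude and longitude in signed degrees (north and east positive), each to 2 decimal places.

-44.65°, 108.29°

Central angle δ = 1.0638 rad. Interpolating on the sphere with fraction f = 0.5:
P = [sin((1−f)δ)·A + sin(fδ)·B] / sin δ = 0.5802·A + 0.5802·B in Cartesian coordinates,
giving P = (-0.2232, 0.6755, -0.7028), i.e. latitude -44.65°, longitude 108.29°.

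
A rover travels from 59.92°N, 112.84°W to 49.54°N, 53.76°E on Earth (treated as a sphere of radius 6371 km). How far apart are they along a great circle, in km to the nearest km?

7784 km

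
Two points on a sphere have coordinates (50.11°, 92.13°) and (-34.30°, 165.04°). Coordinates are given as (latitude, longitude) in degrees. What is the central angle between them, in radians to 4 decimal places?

1.8511 rad

Let φ₁ = 0.8746 rad, φ₂ = -0.5986 rad, and Δλ = 1.2725 rad.
cos c = sin φ₁ sin φ₂ + cos φ₁ cos φ₂ cos Δλ = (0.7673)(-0.5635) + (0.6413)(0.8261)(0.2939) = -0.27669,
so c = arccos(-0.27669) = 1.85114 rad.
So the angular separation is 1.8511 rad.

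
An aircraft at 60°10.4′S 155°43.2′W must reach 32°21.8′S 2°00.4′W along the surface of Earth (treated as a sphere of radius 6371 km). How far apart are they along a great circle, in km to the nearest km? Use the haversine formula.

Let φ₁ = -1.0502 rad, φ₂ = -0.5648 rad, and Δλ = 2.6828 rad.
Haversine: a = sin²(Δφ/2) + cos φ₁ cos φ₂ sin²(Δλ/2) = 0.0578 + (0.4974)(0.8447)(0.9483) = 0.45615.
Central angle c = 2·arcsin(√a) = 1.48298 rad.
Distance = R·c = 6371 × 1.4830 ≈ 9448 km.

9448 km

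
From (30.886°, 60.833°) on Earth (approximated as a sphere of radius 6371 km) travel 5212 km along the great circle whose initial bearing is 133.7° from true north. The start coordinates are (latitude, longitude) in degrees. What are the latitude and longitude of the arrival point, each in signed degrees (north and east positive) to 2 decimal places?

-4.69°, 92.80°

Angular distance δ = d/R = 5212/6371 = 0.81808 rad; initial bearing θ = 2.3335 rad.
sin φ₂ = sin φ₁ cos δ + cos φ₁ sin δ cos θ = (0.5133)(0.6836) + (0.8582)(0.7298)(-0.6909) = -0.0818, so φ₂ = -4.69°.
Δλ = atan2(sin θ sin δ cos φ₁, cos δ − sin φ₁ sin φ₂) = atan2(0.4528, 0.7256) = 31.966°.
λ₂ = 60.833° + 31.966° = 92.80°.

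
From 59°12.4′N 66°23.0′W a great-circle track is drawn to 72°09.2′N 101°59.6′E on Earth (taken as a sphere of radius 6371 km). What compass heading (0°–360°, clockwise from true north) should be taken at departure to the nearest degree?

5°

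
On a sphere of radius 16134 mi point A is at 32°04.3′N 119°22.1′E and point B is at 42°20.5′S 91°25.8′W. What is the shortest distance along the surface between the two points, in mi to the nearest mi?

43250 mi

In radians: φ₁ = 0.5598, φ₂ = -0.7390, Δλ = 149.202° = 2.6041 rad.
cos c = sin φ₁ sin φ₂ + cos φ₁ cos φ₂ cos Δλ = (0.5310)(-0.6736) + (0.8474)(0.7391)(-0.8590) = -0.89565,
so c = arccos(-0.89565) = 2.68069 rad.
Distance = R·c = 16134 × 2.6807 ≈ 43250 mi.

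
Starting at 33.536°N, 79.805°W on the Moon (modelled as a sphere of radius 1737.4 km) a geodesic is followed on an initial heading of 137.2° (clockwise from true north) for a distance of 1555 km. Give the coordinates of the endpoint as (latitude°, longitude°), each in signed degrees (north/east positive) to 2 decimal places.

Angular distance δ = d/R = 1555/1737.4 = 0.89502 rad; initial bearing θ = 2.3946 rad.
sin φ₂ = sin φ₁ cos δ + cos φ₁ sin δ cos θ = (0.5525)(0.6255) + (0.8335)(0.7802)(-0.7337) = -0.1316, so φ₂ = -7.56°.
Δλ = atan2(sin θ sin δ cos φ₁, cos δ − sin φ₁ sin φ₂) = atan2(0.4419, 0.6982) = 32.328°.
λ₂ = -79.805° + 32.328° = -47.48°.

-7.56°, -47.48°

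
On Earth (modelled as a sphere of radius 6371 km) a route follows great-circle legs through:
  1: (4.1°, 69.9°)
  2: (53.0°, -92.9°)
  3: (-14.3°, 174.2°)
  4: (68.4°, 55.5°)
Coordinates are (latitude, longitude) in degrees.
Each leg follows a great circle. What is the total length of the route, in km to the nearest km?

Leg 1→2: central angle 2.1134 rad, distance 13464.2 km.
Leg 2→3: central angle 1.7996 rad, distance 11464.9 km.
Leg 3→4: central angle 1.9834 rad, distance 12636.0 km.
Total: 13464.2 + 11464.9 + 12636.0 ≈ 37565 km.

37565 km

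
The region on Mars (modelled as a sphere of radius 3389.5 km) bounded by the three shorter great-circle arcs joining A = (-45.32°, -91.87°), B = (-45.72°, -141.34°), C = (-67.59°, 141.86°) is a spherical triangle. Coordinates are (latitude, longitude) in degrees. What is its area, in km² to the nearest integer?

Side lengths (central angles): a = 0.7632, b = 1.0486, c = 0.5951 rad; semiperimeter s = 1.2035.
By l'Huilier's theorem, tan(E/4) = √[tan(s/2) tan((s−a)/2) tan((s−b)/2) tan((s−c)/2)], giving spherical excess E = 0.2444 rad.
Area = E·R² = 0.2444 × (3389.5)² ≈ 2807525 km².

2807525 km²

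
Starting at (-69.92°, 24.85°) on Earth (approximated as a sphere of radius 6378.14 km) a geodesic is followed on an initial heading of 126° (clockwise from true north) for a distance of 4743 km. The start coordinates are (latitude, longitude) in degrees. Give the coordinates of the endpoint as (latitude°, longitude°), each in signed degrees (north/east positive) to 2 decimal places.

-55.88°, 127.31°

Angular distance δ = d/R = 4743/6378.14 = 0.74363 rad; initial bearing θ = 2.1991 rad.
sin φ₂ = sin φ₁ cos δ + cos φ₁ sin δ cos θ = (-0.9392)(0.7360) + (0.3433)(0.6770)(-0.5878) = -0.8279, so φ₂ = -55.88°.
Δλ = atan2(sin θ sin δ cos φ₁, cos δ − sin φ₁ sin φ₂) = atan2(0.1880, -0.0416) = 102.461°.
λ₂ = 24.850° + 102.461° = 127.31°.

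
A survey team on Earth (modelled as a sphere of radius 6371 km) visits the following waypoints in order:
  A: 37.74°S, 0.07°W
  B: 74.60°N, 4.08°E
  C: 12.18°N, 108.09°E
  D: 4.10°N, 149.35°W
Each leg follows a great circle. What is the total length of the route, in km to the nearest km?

32875 km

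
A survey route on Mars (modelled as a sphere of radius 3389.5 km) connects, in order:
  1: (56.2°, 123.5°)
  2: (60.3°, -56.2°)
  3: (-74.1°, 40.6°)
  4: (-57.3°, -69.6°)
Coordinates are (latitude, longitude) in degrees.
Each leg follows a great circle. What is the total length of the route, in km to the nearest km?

14941 km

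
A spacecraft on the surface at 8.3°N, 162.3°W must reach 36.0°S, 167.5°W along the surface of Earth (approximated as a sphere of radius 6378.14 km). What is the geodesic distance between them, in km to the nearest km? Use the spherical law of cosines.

4961 km

In radians: φ₁ = 0.1449, φ₂ = -0.6283, Δλ = -5.200° = -0.0908 rad.
cos c = sin φ₁ sin φ₂ + cos φ₁ cos φ₂ cos Δλ = (0.1444)(-0.5878) + (0.9895)(0.8090)(0.9959) = 0.71240,
so c = arccos(0.71240) = 0.77789 rad.
Distance = R·c = 6378.14 × 0.7779 ≈ 4961 km.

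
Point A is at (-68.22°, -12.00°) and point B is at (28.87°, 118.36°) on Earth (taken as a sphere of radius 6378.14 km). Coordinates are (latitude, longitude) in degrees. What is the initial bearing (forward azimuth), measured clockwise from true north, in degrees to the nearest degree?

118°

Δλ = 130.360° = 2.2752 rad.
y = sin Δλ · cos φ₂ = (0.7620)(0.8757) = 0.6673
x = cos φ₁ sin φ₂ − sin φ₁ cos φ₂ cos Δλ = (0.3710)(0.4828) − (-0.9286)(0.8757)(-0.6476) = -0.3475
θ = atan2(y, x) = 117.51°, so the bearing is 118°.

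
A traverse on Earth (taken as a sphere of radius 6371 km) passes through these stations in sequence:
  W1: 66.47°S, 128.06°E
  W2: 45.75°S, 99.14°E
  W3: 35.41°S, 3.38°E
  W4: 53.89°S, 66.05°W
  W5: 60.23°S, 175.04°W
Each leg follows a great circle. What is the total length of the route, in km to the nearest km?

Leg W1→W2: central angle 0.4497 rad, distance 2865.0 km.
Leg W2→W3: central angle 1.2047 rad, distance 7675.2 km.
Leg W3→W4: central angle 0.8804 rad, distance 5608.8 km.
Leg W4→W5: central angle 0.9197 rad, distance 5859.5 km.
Total: 2865.0 + 7675.2 + 5608.8 + 5859.5 ≈ 22008 km.

22008 km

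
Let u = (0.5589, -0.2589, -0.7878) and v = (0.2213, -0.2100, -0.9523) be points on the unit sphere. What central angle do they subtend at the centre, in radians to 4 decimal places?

0.3810 rad

u·v = 0.9283; |u| = 1.0000, |v| = 1.0000.
cos θ = (u·v)/(|u||v|) = 0.9283, so θ = 0.3810 rad.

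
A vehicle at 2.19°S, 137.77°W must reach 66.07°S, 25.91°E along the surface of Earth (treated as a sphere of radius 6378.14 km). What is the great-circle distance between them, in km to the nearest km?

12327 km

With latitudes φ₁ = -2.190°, φ₂ = -66.070° and longitude difference Δλ = 163.680°:
cos c = sin φ₁ sin φ₂ + cos φ₁ cos φ₂ cos Δλ = (-0.0382)(-0.9140) + (0.9993)(0.4056)(-0.9597) = -0.35406,
so c = arccos(-0.35406) = 1.93271 rad.
Distance = R·c = 6378.14 × 1.9327 ≈ 12327 km.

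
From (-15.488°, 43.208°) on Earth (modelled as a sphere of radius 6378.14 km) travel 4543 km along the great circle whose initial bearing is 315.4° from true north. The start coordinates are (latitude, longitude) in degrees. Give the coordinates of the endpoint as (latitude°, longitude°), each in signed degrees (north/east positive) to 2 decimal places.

14.26°, 14.95°

Angular distance δ = d/R = 4543/6378.14 = 0.71228 rad; initial bearing θ = 5.5048 rad.
sin φ₂ = sin φ₁ cos δ + cos φ₁ sin δ cos θ = (-0.2670)(0.7569) + (0.9637)(0.6536)(0.7120) = 0.2463, so φ₂ = 14.26°.
Δλ = atan2(sin θ sin δ cos φ₁, cos δ − sin φ₁ sin φ₂) = atan2(-0.4422, 0.8227) = -28.261°.
λ₂ = 43.208° − 28.261° = 14.95°.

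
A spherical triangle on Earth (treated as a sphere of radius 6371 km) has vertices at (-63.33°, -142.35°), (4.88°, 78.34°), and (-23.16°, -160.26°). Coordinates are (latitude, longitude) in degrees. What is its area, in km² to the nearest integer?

Side lengths (central angles): a = 2.1068, b = 0.7316, c = 1.9989 rad; semiperimeter s = 2.4186.
By l'Huilier's theorem, tan(E/4) = √[tan(s/2) tan((s−a)/2) tan((s−b)/2) tan((s−c)/2)], giving spherical excess E = 1.2222 rad.
Area = E·R² = 1.2222 × (6371)² ≈ 49609422 km².

49609422 km²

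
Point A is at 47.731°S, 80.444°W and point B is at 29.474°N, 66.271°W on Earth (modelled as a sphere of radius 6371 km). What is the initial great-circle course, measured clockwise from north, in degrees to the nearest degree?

13°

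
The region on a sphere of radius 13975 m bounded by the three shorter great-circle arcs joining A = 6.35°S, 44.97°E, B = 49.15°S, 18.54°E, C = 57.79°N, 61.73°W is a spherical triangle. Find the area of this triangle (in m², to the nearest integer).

Side lengths (central angles): a = 2.1909, b = 1.8192, c = 0.8423 rad; semiperimeter s = 2.4261.
By l'Huilier's theorem, tan(E/4) = √[tan(s/2) tan((s−a)/2) tan((s−b)/2) tan((s−c)/2)], giving spherical excess E = 1.2269 rad.
Area = E·R² = 1.2269 × (13975)² ≈ 239613843 m².

239613843 m²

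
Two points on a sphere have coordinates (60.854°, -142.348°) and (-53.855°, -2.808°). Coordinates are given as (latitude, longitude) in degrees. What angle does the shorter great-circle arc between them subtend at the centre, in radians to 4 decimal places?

2.7488 rad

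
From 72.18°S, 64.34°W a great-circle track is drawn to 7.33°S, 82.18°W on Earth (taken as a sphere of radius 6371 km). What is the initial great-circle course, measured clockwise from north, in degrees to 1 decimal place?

Δλ = -17.840° = -0.3114 rad.
y = sin Δλ · cos φ₂ = (-0.3064)(0.9918) = -0.3039
x = cos φ₁ sin φ₂ − sin φ₁ cos φ₂ cos Δλ = (0.3060)(-0.1276) − (-0.9520)(0.9918)(0.9519) = 0.8598
θ = atan2(y, x) = -19.46°; adding 360° gives 340.5°.

340.5°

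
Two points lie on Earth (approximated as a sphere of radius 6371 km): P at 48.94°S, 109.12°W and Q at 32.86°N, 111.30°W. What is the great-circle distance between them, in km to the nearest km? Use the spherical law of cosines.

In radians: φ₁ = -0.8542, φ₂ = 0.5735, Δλ = -2.180° = -0.0380 rad.
cos c = sin φ₁ sin φ₂ + cos φ₁ cos φ₂ cos Δλ = (-0.7540)(0.5426) + (0.6568)(0.8400)(0.9993) = 0.14223,
so c = arccos(0.14223) = 1.42808 rad.
Distance = R·c = 6371 × 1.4281 ≈ 9098 km.

9098 km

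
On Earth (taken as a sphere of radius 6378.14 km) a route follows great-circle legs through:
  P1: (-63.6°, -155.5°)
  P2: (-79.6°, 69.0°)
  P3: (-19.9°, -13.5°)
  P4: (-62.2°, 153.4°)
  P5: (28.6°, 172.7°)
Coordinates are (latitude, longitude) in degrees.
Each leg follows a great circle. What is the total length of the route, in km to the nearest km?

32615 km

Leg P1→P2: central angle 0.6028 rad, distance 3844.8 km.
Leg P2→P3: central angle 1.2058 rad, distance 7690.8 km.
Leg P3→P4: central angle 1.6972 rad, distance 10824.8 km.
Leg P4→P5: central angle 1.6078 rad, distance 10254.6 km.
Total: 3844.8 + 7690.8 + 10824.8 + 10254.6 ≈ 32615 km.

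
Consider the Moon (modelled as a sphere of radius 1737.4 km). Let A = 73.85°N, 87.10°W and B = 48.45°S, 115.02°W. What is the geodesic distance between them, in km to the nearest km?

3753 km

In radians: φ₁ = 1.2889, φ₂ = -0.8456, Δλ = -27.920° = -0.4873 rad.
Haversine: a = sin²(Δφ/2) + cos φ₁ cos φ₂ sin²(Δλ/2) = 0.7672 + (0.2782)(0.6633)(0.0582) = 0.77791.
Central angle c = 2·arcsin(√a) = 2.16015 rad.
Distance = R·c = 1737.4 × 2.1602 ≈ 3753 km.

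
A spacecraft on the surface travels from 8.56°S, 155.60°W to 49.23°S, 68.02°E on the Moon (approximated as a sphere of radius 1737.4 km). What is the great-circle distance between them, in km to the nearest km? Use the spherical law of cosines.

3359 km

With latitudes φ₁ = -8.560°, φ₂ = -49.230° and longitude difference Δλ = -136.380°:
cos c = sin φ₁ sin φ₂ + cos φ₁ cos φ₂ cos Δλ = (-0.1488)(-0.7573) + (0.9889)(0.6530)(-0.7239) = -0.35475,
so c = arccos(-0.35475) = 1.93345 rad.
Distance = R·c = 1737.4 × 1.9334 ≈ 3359 km.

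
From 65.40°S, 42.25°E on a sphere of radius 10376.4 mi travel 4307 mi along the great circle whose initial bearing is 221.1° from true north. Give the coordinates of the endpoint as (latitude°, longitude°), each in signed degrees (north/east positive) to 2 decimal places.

Angular distance δ = d/R = 4307/10376.4 = 0.41508 rad; initial bearing θ = 3.8589 rad.
sin φ₂ = sin φ₁ cos δ + cos φ₁ sin δ cos θ = (-0.9092)(0.9151) + (0.4163)(0.4033)(-0.7536) = -0.9585, so φ₂ = -73.44°.
Δλ = atan2(sin θ sin δ cos φ₁, cos δ − sin φ₁ sin φ₂) = atan2(-0.1104, 0.0436) = -68.461°.
λ₂ = 42.250° − 68.461° = -26.21°.

-73.44°, -26.21°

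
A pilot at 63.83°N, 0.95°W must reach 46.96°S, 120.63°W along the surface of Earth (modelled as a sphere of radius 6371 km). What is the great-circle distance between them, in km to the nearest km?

In radians: φ₁ = 1.1140, φ₂ = -0.8196, Δλ = -119.680° = -2.0888 rad.
cos c = sin φ₁ sin φ₂ + cos φ₁ cos φ₂ cos Δλ = (0.8975)(-0.7309) + (0.4410)(0.6825)(-0.4952) = -0.80500,
so c = arccos(-0.80500) = 2.50648 rad.
Distance = R·c = 6371 × 2.5065 ≈ 15969 km.

15969 km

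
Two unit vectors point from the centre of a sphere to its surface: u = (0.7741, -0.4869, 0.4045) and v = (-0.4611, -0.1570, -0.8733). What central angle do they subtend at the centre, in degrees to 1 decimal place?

129.3°

u·v = -0.6337; |u| = 1.0000, |v| = 1.0000.
cos θ = (u·v)/(|u||v|) = -0.6338, so θ = 129.3°.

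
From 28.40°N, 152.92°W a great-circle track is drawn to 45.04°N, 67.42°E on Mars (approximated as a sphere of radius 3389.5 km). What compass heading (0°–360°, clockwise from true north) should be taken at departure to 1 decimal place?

332.5°

With φ₁ = 0.4957, φ₂ = 0.7861, Δλ = -2.4375 rad, the forward-azimuth formula gives
θ = atan2( sin Δλ cos φ₂ , cos φ₁ sin φ₂ − sin φ₁ cos φ₂ cos Δλ ) = atan2(-0.4574, 0.8786) = -27.50°.
Adding 360° brings this into [0°, 360°): 332.5°.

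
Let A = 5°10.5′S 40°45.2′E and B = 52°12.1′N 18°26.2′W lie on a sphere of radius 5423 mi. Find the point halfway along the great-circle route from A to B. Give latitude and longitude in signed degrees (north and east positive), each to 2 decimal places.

Central angle δ = 1.3270 rad. Interpolating on the sphere with fraction f = 0.5:
P = [sin((1−f)δ)·A + sin(fδ)·B] / sin δ = 0.6347·A + 0.6347·B in Cartesian coordinates,
giving P = (0.8478, 0.2896, 0.4442), i.e. latitude 26.37°, longitude 18.86°.

26.37°, 18.86°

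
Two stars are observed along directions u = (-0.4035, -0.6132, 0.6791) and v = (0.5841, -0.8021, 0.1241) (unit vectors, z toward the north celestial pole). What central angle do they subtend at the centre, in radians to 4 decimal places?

1.2234 rad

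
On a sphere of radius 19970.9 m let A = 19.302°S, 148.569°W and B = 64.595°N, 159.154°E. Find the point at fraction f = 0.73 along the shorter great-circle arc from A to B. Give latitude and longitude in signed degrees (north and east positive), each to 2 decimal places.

Central angle δ = 1.6217 rad. Interpolating on the sphere with fraction f = 0.73:
P = [sin((1−f)δ)·A + sin(fδ)·B] / sin δ = 0.4245·A + 0.9273·B in Cartesian coordinates,
giving P = (-0.7137, -0.0674, 0.6973), i.e. latitude 44.21°, longitude -174.61°.

44.21°, -174.61°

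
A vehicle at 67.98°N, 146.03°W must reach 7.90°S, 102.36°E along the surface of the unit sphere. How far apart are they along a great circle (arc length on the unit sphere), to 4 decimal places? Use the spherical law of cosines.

Let φ₁ = 1.1865 rad, φ₂ = -0.1379 rad, and Δλ = -1.9480 rad.
cos c = sin φ₁ sin φ₂ + cos φ₁ cos φ₂ cos Δλ = (0.9271)(-0.1374) + (0.3749)(0.9905)(-0.3683) = -0.26419,
so c = arccos(-0.26419) = 1.83816 rad.
On the unit sphere the arc length equals the central angle: 1.8382.

1.8382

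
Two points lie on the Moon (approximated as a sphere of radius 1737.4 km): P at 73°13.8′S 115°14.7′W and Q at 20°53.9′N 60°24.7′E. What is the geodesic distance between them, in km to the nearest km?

In radians: φ₁ = -1.2781, φ₂ = 0.3647, Δλ = 175.657° = 3.0658 rad.
Haversine: a = sin²(Δφ/2) + cos φ₁ cos φ₂ sin²(Δλ/2) = 0.5360 + (0.2885)(0.9342)(0.9986) = 0.80516.
Central angle c = 2·arcsin(√a) = 2.22726 rad.
Distance = R·c = 1737.4 × 2.2273 ≈ 3870 km.

3870 km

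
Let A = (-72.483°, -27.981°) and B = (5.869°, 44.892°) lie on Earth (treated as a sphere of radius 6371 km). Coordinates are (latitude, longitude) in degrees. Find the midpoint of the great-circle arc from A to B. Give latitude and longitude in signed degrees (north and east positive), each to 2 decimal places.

-37.22°, 30.02°

Central angle δ = 1.5801 rad. Interpolating on the sphere with fraction f = 0.5:
P = [sin((1−f)δ)·A + sin(fδ)·B] / sin δ = 0.7104·A + 0.7104·B in Cartesian coordinates,
giving P = (0.6895, 0.3984, -0.6048), i.e. latitude -37.22°, longitude 30.02°.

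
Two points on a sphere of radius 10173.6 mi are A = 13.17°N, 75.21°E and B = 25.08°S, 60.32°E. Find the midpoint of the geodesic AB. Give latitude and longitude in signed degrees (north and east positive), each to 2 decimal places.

The central angle between A and B is δ = 0.7141 rad.
With f = 0.5, the slerp weights are sin((1−f)δ)/sin δ = 0.5337 and sin(fδ)/sin δ = 0.5337.
Weighted sum of the unit vectors: (0.5337)·(0.2486,0.9414,0.2278) + (0.5337)·(0.4485,0.7869,-0.4239) = (0.3720, 0.9223, -0.1046).
Converting back: φ = atan2(z, √(x²+y²)) = -6.01°, λ = atan2(y, x) = 68.04°.

-6.01°, 68.04°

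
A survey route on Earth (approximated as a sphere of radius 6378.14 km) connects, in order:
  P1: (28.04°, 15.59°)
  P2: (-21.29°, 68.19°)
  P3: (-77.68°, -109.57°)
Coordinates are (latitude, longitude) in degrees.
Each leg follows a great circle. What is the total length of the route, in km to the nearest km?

Leg P1→P2: central angle 1.2357 rad, distance 7881.8 km.
Leg P2→P3: central angle 1.4141 rad, distance 9019.2 km.
Total: 7881.8 + 9019.2 ≈ 16901 km.

16901 km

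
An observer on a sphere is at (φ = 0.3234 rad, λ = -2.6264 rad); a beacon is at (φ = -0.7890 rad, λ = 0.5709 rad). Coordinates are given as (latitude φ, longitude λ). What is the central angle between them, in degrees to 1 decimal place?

153.2°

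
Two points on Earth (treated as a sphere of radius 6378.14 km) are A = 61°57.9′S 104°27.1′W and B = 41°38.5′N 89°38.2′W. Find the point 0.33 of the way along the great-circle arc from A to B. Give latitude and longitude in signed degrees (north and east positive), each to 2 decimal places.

The central angle between A and B is δ = 1.8203 rad.
With f = 0.33, the slerp weights are sin((1−f)δ)/sin δ = 0.9690 and sin(fδ)/sin δ = 0.5833.
Weighted sum of the unit vectors: (0.9690)·(-0.1173,-0.4551,-0.8827) + (0.5833)·(0.0047,-0.7473,0.6645) = (-0.1109, -0.8769, -0.4677).
Converting back: φ = atan2(z, √(x²+y²)) = -27.88°, λ = atan2(y, x) = -97.21°.

-27.88°, -97.21°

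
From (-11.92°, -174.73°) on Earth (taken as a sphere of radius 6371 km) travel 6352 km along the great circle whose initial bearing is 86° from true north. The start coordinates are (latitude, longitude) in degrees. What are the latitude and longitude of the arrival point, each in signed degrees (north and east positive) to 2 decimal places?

Angular distance δ = d/R = 6352/6371 = 0.99702 rad; initial bearing θ = 1.5010 rad.
sin φ₂ = sin φ₁ cos δ + cos φ₁ sin δ cos θ = (-0.2065)(0.5428) + (0.9784)(0.8399)(0.0698) = -0.0548, so φ₂ = -3.14°.
Δλ = atan2(sin θ sin δ cos φ₁, cos δ − sin φ₁ sin φ₂) = atan2(0.8197, 0.5315) = 57.042°.
λ₂ = -174.730° + 57.042° = -117.69°.

-3.14°, -117.69°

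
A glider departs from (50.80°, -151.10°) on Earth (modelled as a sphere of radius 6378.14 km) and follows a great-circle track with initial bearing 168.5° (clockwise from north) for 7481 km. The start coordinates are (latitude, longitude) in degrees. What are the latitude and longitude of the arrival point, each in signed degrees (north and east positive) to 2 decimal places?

Angular distance δ = d/R = 7481/6378.14 = 1.17291 rad; initial bearing θ = 2.9409 rad.
sin φ₂ = sin φ₁ cos δ + cos φ₁ sin δ cos θ = (0.7749)(0.3875) + (0.6320)(0.9219)(-0.9799) = -0.2707, so φ₂ = -15.71°.
Δλ = atan2(sin θ sin δ cos φ₁, cos δ − sin φ₁ sin φ₂) = atan2(0.1162, 0.5972) = 11.007°.
λ₂ = -151.100° + 11.007° = -140.09°.

-15.71°, -140.09°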